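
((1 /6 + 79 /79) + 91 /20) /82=343 /4920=0.07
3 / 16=0.19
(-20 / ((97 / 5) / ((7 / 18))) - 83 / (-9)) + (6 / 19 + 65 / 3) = 170314 / 5529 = 30.80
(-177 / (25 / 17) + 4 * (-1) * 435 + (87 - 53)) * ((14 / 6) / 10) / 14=-45659 / 1500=-30.44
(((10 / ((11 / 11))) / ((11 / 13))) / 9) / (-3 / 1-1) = -65 / 198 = -0.33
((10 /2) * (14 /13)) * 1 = 70 /13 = 5.38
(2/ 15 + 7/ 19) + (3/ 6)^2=857/ 1140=0.75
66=66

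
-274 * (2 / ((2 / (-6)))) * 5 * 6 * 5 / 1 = 246600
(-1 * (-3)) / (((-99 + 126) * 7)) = 1 / 63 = 0.02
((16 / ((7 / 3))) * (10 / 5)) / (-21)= -32 / 49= -0.65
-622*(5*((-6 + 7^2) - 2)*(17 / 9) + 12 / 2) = -2201258 / 9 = -244584.22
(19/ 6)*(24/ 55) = 76/ 55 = 1.38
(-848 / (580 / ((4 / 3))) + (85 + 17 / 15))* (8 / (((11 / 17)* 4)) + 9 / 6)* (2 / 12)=184931 / 2871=64.41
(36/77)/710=18/27335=0.00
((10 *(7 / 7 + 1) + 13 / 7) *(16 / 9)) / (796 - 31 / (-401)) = 109072 / 2234589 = 0.05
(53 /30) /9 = 53 /270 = 0.20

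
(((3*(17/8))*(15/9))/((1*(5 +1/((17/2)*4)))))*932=336685/171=1968.92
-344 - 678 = -1022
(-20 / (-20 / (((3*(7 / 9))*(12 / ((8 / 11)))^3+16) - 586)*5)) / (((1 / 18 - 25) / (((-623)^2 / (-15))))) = 92327738391 / 44900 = 2056297.07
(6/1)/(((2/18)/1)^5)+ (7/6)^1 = 2125771/6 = 354295.17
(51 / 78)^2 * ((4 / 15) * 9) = 867 / 845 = 1.03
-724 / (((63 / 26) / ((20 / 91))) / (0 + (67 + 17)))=-115840 / 21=-5516.19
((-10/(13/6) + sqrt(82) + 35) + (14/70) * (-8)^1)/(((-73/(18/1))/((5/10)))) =-16839/4745 - 9 * sqrt(82)/73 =-4.67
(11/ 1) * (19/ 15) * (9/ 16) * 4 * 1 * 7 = 219.45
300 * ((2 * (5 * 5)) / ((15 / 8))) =8000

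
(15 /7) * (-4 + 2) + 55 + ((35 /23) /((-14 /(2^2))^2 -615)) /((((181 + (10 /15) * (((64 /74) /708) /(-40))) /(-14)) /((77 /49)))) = 350026401185995 /6901887275143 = 50.71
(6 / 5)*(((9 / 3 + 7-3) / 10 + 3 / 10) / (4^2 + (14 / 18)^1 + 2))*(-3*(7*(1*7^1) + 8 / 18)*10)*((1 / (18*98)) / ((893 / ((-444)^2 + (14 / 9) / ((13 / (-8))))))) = -10263836000 / 865207161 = -11.86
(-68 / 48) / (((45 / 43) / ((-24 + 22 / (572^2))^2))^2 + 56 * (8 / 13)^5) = -0.29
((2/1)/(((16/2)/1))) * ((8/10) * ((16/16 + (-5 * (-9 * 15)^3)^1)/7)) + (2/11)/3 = 405961978/1155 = 351482.23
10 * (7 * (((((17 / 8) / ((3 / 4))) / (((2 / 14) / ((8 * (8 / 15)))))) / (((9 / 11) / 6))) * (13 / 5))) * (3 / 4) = 3811808 / 45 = 84706.84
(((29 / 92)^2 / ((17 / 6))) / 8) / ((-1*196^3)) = -2523 / 4333639503872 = -0.00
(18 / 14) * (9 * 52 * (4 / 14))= 8424 / 49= 171.92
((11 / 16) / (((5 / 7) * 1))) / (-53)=-77 / 4240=-0.02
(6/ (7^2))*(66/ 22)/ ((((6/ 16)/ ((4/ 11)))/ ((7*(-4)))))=-768/ 77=-9.97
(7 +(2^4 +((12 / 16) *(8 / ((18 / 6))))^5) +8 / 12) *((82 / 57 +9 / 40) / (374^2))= 633431 / 956751840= 0.00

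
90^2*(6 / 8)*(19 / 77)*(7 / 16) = 115425 / 176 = 655.82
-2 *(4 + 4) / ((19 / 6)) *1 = -96 / 19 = -5.05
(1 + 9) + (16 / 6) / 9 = 278 / 27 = 10.30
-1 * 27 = -27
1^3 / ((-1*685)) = -1 / 685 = -0.00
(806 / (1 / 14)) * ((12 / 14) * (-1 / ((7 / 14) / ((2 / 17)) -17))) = 12896 / 17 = 758.59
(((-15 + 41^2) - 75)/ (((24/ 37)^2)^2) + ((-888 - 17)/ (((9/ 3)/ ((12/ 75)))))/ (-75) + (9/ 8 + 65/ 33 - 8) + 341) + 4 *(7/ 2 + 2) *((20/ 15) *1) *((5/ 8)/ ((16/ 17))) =4262464994521/ 456192000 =9343.58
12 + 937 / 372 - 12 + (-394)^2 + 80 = 57778489 / 372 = 155318.52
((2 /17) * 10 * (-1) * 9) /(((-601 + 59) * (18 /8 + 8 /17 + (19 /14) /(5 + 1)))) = 945 /142546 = 0.01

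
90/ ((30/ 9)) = 27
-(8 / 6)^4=-256 / 81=-3.16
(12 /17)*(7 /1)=4.94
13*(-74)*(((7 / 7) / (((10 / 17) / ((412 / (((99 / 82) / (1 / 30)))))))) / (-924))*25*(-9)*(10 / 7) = -345314710 / 53361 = -6471.29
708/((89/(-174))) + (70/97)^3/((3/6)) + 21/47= -5279823250315/3817711159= -1382.98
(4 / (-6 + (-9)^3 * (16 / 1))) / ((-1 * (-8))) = -1 / 23340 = -0.00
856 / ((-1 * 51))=-856 / 51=-16.78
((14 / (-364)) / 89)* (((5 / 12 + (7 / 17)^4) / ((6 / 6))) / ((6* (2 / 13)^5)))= -12750115937 / 34252964352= -0.37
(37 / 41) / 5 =37 / 205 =0.18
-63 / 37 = -1.70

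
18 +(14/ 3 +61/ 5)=523/ 15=34.87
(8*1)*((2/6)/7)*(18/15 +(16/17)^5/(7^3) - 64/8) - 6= -146413978254/17045383285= -8.59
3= 3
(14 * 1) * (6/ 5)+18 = 174/ 5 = 34.80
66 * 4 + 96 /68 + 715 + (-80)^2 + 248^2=1171035 /17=68884.41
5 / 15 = 1 / 3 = 0.33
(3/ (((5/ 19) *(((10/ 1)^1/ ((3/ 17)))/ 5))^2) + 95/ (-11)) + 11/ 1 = 858617/ 317900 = 2.70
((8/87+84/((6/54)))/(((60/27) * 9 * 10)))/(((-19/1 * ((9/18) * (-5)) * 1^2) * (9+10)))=3289/785175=0.00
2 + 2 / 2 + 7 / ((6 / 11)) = 95 / 6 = 15.83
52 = 52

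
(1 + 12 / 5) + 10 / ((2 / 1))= 42 / 5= 8.40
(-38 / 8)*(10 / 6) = -95 / 12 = -7.92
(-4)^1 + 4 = 0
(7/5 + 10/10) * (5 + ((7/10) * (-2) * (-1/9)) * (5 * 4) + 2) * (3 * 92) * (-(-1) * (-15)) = -100464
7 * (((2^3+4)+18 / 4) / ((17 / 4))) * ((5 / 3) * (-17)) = -770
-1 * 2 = -2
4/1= 4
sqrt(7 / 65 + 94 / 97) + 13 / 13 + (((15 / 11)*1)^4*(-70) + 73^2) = 5088.99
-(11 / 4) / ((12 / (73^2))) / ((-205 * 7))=0.85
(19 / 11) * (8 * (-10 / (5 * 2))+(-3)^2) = 19 / 11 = 1.73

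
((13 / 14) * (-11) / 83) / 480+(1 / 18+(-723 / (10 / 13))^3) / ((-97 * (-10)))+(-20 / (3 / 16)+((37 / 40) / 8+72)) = -2170956514258723 / 2536065000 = -856033.47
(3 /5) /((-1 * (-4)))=3 /20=0.15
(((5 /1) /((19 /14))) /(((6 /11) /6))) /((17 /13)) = 30.99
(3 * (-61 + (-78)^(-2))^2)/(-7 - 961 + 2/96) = -137732281129/11943267687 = -11.53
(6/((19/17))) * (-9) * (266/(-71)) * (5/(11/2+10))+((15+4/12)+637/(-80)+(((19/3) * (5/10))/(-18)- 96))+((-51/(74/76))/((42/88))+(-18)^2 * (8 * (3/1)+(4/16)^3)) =2352113651561/307831860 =7640.90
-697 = -697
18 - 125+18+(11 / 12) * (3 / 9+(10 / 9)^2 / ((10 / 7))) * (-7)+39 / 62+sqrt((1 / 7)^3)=-2894333 / 30132+sqrt(7) / 49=-96.00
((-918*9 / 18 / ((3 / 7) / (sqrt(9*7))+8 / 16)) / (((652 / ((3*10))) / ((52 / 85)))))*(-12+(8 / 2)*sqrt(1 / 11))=-235872*sqrt(7) / 18419 - 1926288*sqrt(11) / 202609+78624*sqrt(77) / 202609+5778864 / 18419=251.74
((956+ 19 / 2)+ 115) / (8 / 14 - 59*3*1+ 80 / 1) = -15127 / 1350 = -11.21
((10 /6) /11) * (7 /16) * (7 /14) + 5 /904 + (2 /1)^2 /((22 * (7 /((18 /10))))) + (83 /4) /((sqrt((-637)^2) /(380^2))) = 1787744899799 /380059680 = 4703.85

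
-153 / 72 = -17 / 8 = -2.12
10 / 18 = 5 / 9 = 0.56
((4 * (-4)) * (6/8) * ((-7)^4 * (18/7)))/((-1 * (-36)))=-2058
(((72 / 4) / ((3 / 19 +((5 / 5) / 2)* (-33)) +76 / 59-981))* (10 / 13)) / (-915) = 26904 / 1770890329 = 0.00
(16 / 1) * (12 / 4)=48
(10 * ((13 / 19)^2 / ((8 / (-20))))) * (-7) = 29575 / 361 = 81.93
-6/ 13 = -0.46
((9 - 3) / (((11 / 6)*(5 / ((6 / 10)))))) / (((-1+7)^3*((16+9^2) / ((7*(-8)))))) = -28 / 26675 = -0.00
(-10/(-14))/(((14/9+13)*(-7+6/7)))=-45/5633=-0.01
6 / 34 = 3 / 17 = 0.18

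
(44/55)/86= 2/215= 0.01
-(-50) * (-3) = -150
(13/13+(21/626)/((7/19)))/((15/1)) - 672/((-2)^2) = -1576837/9390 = -167.93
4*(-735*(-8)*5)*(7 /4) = 205800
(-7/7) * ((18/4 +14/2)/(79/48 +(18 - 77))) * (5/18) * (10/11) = 0.05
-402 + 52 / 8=-791 / 2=-395.50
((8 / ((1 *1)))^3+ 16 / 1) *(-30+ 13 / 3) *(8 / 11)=-9856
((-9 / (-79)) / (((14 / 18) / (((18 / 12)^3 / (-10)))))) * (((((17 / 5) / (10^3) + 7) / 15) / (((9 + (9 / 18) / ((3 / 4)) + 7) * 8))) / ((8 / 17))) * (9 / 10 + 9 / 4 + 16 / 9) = -128309186349 / 70784000000000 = -0.00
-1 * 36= -36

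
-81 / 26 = -3.12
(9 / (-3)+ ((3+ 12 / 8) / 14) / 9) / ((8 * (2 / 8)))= -83 / 56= -1.48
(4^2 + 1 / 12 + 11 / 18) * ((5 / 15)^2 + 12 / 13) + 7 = 102205 / 4212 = 24.27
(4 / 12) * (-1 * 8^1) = -8 / 3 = -2.67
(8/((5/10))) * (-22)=-352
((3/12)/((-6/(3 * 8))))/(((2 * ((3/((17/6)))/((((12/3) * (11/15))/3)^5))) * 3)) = -0.14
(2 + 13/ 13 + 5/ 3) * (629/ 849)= 8806/ 2547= 3.46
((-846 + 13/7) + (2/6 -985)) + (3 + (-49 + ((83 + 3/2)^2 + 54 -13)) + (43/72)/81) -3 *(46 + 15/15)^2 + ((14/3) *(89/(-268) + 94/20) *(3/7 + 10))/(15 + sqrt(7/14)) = -1604338348687/1228108392 -142423 *sqrt(2)/300830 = -1307.02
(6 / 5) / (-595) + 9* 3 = 80319 / 2975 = 27.00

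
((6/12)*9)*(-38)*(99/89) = -16929/89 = -190.21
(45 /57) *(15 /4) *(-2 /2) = -225 /76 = -2.96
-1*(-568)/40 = 71/5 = 14.20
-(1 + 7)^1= -8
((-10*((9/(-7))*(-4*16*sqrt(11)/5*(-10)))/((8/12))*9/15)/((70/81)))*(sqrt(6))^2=2519424*sqrt(11)/245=34106.06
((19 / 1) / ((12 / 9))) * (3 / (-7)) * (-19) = 3249 / 28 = 116.04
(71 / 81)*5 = 355 / 81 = 4.38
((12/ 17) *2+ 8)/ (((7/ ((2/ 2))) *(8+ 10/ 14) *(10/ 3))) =48/ 1037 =0.05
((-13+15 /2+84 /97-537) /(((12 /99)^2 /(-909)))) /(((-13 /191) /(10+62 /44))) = -453329343661887 /80704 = -5617185562.82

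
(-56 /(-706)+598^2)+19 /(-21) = 357603.17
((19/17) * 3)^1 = 57/17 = 3.35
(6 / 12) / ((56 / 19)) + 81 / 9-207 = -22157 / 112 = -197.83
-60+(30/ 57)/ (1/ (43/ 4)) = -2065/ 38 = -54.34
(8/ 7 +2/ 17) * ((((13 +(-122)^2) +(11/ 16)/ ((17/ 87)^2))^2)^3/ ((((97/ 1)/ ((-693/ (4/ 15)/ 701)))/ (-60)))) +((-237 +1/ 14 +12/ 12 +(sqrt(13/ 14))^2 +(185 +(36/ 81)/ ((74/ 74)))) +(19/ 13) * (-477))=21033539269022729185908702012797056235599393524586041245/ 661000049743134120534243016704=31820783186319581434754590.00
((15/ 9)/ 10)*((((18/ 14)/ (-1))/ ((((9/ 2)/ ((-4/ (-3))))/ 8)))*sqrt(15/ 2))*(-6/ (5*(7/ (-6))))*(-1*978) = 62592*sqrt(30)/ 245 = 1399.31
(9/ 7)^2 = 81/ 49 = 1.65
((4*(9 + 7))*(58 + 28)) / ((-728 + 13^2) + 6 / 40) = -110080 / 11177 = -9.85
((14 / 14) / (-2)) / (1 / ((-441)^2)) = -194481 / 2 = -97240.50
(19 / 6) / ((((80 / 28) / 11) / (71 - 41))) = 1463 / 4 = 365.75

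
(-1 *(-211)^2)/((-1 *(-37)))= -44521/37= -1203.27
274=274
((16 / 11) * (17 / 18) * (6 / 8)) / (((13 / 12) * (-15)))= -136 / 2145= -0.06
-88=-88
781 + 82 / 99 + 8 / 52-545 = 304996 / 1287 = 236.98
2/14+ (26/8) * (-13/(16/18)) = -10615/224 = -47.39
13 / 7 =1.86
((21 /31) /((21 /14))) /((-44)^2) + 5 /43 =150341 /1290344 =0.12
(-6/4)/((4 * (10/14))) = -21/40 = -0.52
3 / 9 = 1 / 3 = 0.33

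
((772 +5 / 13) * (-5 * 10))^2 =252054202500 / 169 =1491444985.21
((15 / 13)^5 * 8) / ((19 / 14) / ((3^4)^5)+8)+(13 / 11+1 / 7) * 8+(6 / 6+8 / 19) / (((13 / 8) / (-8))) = 1197833688005226834336 / 212131031984555212529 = 5.65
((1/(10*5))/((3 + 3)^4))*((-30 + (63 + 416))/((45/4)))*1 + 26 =18954449/729000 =26.00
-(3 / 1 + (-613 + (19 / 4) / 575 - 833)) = 3318881 / 2300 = 1442.99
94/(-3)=-94/3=-31.33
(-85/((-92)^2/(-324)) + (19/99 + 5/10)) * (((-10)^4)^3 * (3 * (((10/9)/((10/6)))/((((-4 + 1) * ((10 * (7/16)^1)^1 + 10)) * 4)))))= -165312200000000000/3613599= -45747245336.30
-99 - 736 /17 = -2419 /17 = -142.29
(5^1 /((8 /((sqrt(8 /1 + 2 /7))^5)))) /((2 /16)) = 16820 * sqrt(406) /343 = 988.09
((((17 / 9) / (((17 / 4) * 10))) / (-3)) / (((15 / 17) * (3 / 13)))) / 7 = -442 / 42525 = -0.01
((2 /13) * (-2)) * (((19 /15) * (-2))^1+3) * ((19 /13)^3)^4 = -61972817733852508 /4543126598883795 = -13.64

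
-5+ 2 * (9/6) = -2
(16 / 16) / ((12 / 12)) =1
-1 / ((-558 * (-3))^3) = -0.00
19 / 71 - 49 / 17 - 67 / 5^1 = -96649 / 6035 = -16.01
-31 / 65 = -0.48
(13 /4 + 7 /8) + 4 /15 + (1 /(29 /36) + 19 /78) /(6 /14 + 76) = 4270541 /968136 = 4.41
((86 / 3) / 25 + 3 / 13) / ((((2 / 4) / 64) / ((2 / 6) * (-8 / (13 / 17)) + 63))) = 398989184 / 38025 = 10492.81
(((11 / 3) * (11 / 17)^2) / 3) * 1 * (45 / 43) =6655 / 12427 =0.54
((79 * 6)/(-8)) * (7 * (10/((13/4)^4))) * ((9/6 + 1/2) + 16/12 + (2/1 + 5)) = -10971520/28561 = -384.14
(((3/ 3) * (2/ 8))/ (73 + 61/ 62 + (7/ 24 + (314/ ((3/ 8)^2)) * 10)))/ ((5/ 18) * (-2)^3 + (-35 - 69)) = -2511/ 23901846514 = -0.00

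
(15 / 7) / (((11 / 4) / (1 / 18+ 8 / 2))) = 3.16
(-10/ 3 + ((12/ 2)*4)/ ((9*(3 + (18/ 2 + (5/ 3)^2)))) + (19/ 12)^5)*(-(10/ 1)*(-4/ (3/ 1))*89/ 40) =20023007735/ 99283968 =201.67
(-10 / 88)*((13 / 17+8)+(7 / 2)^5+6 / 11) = -60.74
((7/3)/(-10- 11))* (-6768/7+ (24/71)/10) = 800852/7455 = 107.42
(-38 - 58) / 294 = -16 / 49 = -0.33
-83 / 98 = -0.85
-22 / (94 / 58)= -638 / 47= -13.57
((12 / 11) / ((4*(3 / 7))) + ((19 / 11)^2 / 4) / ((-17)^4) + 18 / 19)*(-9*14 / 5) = -76633622289 / 1920147790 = -39.91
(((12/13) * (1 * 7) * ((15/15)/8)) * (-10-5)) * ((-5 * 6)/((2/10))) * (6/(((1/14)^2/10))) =277830000/13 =21371538.46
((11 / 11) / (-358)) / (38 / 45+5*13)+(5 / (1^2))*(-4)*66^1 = -1400195325 / 1060754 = -1320.00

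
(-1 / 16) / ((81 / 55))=-55 / 1296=-0.04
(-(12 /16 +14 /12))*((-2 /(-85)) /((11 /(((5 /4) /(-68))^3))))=575 /22578733056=0.00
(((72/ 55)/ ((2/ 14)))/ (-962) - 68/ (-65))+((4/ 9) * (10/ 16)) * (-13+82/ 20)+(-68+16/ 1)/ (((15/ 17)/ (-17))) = 190558109/ 190476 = 1000.43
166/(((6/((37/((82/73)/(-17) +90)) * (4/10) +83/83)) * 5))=26969771/4185300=6.44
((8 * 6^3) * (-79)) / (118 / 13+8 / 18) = -7985952 / 557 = -14337.44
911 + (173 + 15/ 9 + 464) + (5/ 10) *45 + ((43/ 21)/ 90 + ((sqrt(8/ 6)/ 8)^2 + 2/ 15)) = 4754767/ 3024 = 1572.34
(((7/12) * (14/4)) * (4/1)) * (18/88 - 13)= -104.50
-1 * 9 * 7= -63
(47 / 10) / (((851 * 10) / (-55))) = -517 / 17020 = -0.03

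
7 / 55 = 0.13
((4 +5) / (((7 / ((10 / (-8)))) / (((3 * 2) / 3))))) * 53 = -2385 / 14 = -170.36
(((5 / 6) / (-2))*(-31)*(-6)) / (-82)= 155 / 164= 0.95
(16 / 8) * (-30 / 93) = -20 / 31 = -0.65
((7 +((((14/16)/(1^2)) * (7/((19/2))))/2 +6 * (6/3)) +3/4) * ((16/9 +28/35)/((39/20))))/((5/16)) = 104864/1235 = 84.91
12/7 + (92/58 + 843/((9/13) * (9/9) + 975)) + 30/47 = 27677359/5762764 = 4.80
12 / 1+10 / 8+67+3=333 / 4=83.25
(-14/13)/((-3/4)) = 56/39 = 1.44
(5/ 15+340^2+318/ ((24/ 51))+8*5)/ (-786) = -1395793/ 9432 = -147.98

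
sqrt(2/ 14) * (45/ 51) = 0.33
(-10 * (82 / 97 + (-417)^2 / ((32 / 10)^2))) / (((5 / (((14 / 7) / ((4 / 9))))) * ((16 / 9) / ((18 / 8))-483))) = 307420624593 / 969913088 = 316.96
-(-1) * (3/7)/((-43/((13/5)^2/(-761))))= 507/5726525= 0.00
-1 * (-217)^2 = -47089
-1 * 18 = -18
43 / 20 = 2.15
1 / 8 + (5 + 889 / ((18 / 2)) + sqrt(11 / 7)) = sqrt(77) / 7 + 7481 / 72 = 105.16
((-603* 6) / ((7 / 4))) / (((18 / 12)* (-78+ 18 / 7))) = 201 / 11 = 18.27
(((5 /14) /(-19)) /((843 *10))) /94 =-1 /42156744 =-0.00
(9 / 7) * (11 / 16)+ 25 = 2899 / 112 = 25.88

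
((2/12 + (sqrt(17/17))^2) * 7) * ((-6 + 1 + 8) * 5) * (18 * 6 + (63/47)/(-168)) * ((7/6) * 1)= 23212525/1504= 15433.86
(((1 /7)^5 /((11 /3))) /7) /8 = 3 /10353112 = 0.00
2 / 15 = 0.13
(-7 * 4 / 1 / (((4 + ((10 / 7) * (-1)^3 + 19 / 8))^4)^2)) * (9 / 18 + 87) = -0.01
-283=-283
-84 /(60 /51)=-71.40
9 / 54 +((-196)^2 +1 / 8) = 921991 / 24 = 38416.29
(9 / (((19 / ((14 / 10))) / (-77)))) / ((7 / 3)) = -2079 / 95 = -21.88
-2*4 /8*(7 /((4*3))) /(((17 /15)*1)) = -35 /68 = -0.51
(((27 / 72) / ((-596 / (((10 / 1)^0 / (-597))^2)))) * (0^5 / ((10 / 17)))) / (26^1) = 0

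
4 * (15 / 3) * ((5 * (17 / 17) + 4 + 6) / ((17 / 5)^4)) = 187500 / 83521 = 2.24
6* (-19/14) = -57/7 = -8.14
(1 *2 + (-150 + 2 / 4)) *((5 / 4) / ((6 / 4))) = -1475 / 12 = -122.92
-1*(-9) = 9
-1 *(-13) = 13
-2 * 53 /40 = -53 /20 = -2.65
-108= -108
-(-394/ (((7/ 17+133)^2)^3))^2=-22610986404649794649/ 4630806255912188242319837204389816172544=-0.00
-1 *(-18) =18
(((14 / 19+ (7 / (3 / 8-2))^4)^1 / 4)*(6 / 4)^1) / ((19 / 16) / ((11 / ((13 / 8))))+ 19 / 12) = 296612360352 / 4031413711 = 73.58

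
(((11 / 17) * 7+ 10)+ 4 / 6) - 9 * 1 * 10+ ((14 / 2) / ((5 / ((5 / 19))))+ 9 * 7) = -11081 / 969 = -11.44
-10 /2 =-5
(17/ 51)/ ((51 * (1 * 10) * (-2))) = -1/ 3060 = -0.00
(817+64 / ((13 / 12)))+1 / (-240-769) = 11491488 / 13117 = 876.08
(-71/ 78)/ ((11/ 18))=-213/ 143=-1.49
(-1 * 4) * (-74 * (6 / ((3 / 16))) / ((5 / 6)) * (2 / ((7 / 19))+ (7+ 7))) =7729152 / 35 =220832.91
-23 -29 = -52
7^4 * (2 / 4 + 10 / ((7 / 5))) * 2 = 36701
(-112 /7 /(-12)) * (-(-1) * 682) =909.33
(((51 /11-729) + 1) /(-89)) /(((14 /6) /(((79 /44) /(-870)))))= -628603 /87444280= -0.01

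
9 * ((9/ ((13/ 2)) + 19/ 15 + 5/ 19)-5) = -23181/ 1235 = -18.77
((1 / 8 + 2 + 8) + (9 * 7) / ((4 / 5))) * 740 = 131535 / 2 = 65767.50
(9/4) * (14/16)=63/32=1.97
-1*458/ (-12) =229/ 6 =38.17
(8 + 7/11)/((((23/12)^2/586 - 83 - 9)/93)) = -8.73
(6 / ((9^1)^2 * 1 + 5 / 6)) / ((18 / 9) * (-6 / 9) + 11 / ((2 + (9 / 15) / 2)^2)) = 14283 / 145336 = 0.10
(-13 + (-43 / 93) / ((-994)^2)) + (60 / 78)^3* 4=-2256845248699 / 201876503556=-11.18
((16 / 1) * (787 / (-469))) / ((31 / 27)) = -339984 / 14539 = -23.38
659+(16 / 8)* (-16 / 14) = 4597 / 7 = 656.71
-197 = -197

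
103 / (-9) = -103 / 9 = -11.44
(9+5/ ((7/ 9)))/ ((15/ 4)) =144/ 35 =4.11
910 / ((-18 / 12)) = -1820 / 3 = -606.67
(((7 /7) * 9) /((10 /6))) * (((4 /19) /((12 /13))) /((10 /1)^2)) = 117 /9500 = 0.01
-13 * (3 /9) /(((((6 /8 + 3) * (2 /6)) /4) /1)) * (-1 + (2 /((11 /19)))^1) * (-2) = 3744 /55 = 68.07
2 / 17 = 0.12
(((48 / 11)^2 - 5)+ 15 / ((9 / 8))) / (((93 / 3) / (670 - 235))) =1440865 / 3751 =384.13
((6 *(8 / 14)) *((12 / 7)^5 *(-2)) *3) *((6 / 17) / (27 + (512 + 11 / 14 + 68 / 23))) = -9889579008 / 49933109597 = -0.20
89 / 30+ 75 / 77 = 9103 / 2310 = 3.94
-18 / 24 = -3 / 4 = -0.75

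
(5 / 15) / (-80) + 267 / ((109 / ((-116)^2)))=862260371 / 26160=32961.02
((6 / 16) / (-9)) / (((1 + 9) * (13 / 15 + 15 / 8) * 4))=-1 / 2632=-0.00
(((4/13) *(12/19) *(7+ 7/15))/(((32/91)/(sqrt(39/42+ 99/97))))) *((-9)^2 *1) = 2268 *sqrt(3594626)/9215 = 466.63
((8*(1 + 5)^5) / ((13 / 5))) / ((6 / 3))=155520 / 13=11963.08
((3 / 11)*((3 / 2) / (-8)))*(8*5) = -45 / 22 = -2.05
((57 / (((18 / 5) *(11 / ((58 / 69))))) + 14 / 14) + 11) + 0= 30079 / 2277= 13.21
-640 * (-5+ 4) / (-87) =-640 / 87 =-7.36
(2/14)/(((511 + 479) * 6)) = 1/41580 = 0.00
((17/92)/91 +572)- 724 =-1272527/8372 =-152.00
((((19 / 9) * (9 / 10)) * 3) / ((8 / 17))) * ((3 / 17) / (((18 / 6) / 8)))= 57 / 10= 5.70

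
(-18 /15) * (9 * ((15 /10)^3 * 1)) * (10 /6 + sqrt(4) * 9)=-14337 /20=-716.85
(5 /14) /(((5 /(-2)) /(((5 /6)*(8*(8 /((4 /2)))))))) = -80 /21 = -3.81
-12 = -12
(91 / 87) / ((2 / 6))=91 / 29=3.14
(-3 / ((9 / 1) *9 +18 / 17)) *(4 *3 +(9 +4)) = -85 / 93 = -0.91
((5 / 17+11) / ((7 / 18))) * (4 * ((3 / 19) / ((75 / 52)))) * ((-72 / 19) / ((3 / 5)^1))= -80.32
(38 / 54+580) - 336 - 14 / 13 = 85513 / 351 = 243.63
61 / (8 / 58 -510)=-1769 / 14786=-0.12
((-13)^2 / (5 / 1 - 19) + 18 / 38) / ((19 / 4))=-6170 / 2527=-2.44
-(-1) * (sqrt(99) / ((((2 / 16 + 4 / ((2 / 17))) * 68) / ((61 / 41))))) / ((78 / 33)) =671 * sqrt(11) / 824551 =0.00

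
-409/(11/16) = -6544/11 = -594.91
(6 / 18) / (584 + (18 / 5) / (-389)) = 1945 / 3407586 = 0.00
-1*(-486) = 486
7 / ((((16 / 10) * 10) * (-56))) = -1 / 128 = -0.01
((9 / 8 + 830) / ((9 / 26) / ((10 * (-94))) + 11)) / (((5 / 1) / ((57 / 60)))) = 14.36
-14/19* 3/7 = -6/19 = -0.32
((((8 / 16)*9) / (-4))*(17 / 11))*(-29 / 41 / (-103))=-0.01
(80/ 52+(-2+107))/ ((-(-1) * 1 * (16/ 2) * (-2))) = -1385/ 208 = -6.66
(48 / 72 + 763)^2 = 5248681 / 9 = 583186.78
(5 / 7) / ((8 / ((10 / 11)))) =25 / 308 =0.08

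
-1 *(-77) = 77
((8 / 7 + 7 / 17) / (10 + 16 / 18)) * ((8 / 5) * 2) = 2664 / 5831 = 0.46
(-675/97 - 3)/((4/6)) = -1449/97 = -14.94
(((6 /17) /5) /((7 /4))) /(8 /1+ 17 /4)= 96 /29155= 0.00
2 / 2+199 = 200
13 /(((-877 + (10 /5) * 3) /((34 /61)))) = -34 /4087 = -0.01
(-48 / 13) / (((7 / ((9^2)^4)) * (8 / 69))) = -195838928.51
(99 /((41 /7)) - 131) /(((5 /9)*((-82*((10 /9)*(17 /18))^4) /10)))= 1812353047542 /87749250625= 20.65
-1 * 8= -8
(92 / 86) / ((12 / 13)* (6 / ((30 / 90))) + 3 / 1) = 598 / 10965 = 0.05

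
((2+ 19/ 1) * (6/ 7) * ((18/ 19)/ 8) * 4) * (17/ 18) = 153/ 19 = 8.05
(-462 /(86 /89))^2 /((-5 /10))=-845344962 /1849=-457190.35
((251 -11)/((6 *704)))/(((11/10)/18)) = 225/242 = 0.93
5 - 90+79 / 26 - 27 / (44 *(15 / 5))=-46999 / 572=-82.17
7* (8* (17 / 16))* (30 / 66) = 595 / 22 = 27.05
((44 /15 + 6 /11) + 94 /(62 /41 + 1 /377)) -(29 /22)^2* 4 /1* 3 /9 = 179100067 /2833215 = 63.21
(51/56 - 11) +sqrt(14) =-565/56 +sqrt(14) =-6.35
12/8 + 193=389/2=194.50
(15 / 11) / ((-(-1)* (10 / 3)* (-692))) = -9 / 15224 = -0.00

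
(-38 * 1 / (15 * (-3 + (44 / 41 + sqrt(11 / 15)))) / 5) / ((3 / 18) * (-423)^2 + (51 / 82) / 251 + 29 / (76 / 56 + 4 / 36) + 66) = 0.00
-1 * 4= -4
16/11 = 1.45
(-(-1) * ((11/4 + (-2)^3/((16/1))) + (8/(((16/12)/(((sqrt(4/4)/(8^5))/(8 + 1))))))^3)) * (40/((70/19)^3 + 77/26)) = 119118786276392095115/70106472446410358784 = 1.70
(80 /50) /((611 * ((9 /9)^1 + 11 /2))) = 16 /39715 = 0.00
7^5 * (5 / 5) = 16807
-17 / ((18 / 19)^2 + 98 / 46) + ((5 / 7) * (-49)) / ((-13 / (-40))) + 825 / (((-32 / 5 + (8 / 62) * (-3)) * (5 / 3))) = -64034307801 / 343828316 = -186.24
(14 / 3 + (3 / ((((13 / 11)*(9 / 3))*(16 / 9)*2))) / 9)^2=34304449 / 1557504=22.03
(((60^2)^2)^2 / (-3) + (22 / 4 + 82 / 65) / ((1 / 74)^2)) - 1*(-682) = -3639167997548968 / 65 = -55987199962291.82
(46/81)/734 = 23/29727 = 0.00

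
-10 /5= -2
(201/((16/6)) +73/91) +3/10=278377/3640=76.48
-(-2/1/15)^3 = 8/3375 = 0.00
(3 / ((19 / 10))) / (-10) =-3 / 19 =-0.16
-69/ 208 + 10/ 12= 313/ 624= 0.50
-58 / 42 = -29 / 21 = -1.38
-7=-7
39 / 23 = 1.70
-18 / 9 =-2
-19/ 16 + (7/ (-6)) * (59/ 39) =-5527/ 1872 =-2.95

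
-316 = -316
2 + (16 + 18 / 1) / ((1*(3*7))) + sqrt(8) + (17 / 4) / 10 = 2*sqrt(2) + 3397 / 840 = 6.87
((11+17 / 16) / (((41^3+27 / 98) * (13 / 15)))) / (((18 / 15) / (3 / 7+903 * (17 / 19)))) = 363128535 / 2669293432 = 0.14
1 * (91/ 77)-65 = -702/ 11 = -63.82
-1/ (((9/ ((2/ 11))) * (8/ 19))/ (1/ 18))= -19/ 7128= -0.00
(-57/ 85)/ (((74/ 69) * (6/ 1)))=-1311/ 12580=-0.10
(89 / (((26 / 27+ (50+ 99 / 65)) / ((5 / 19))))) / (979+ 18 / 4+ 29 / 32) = 24991200 / 55131380647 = 0.00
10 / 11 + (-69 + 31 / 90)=-67069 / 990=-67.75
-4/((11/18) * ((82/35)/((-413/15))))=34692/451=76.92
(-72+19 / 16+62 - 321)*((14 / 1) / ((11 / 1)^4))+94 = 10973093 / 117128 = 93.68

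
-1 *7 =-7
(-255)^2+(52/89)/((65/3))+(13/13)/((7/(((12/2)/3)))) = 65025.31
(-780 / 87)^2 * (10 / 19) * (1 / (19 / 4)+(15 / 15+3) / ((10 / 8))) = 43804800 / 303601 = 144.28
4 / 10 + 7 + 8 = 77 / 5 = 15.40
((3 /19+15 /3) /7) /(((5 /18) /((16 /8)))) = 504 /95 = 5.31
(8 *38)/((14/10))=1520/7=217.14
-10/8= -5/4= -1.25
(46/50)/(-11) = -0.08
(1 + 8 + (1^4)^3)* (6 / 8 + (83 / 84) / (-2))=215 / 84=2.56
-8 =-8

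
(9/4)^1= 9/4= 2.25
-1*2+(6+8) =12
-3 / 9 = -1 / 3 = -0.33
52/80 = 13/20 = 0.65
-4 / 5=-0.80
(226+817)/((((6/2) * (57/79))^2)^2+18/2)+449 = 482.70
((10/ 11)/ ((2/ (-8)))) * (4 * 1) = -160/ 11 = -14.55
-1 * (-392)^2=-153664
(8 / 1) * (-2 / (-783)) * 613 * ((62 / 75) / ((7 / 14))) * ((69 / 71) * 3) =27972416 / 463275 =60.38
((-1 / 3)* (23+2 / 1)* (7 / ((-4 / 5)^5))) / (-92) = -546875 / 282624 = -1.93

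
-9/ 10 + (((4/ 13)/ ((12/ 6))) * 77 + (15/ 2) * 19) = 9974/ 65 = 153.45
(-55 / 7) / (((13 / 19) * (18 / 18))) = -1045 / 91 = -11.48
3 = 3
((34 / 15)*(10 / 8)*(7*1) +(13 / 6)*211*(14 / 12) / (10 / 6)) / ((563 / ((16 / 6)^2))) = 108752 / 25335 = 4.29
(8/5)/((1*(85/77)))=616/425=1.45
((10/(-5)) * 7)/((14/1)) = -1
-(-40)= 40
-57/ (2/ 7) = -399/ 2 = -199.50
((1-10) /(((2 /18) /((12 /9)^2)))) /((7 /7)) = -144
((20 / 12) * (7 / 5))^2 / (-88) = -49 / 792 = -0.06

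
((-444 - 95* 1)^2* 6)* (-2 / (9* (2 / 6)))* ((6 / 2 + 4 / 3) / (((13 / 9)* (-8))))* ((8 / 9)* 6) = 2324168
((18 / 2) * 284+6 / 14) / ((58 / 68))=608430 / 203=2997.19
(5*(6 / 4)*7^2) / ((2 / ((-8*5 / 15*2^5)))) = -15680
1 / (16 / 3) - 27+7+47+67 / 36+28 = 57.05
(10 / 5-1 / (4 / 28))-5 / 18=-95 / 18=-5.28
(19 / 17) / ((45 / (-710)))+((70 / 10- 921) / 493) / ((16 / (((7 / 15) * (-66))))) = -1248139 / 88740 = -14.07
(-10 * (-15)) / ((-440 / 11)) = -15 / 4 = -3.75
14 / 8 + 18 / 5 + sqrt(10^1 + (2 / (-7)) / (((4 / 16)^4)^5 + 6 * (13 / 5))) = 5 * sqrt(2936653519532793374439374858) / 85761906966533 + 107 / 20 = 8.51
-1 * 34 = -34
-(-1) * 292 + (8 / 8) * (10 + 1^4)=303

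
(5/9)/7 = 5/63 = 0.08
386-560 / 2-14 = 92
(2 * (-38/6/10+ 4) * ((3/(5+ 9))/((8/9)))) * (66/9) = 3333/280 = 11.90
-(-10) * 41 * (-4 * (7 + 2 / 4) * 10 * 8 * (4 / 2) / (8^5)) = -60.06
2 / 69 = 0.03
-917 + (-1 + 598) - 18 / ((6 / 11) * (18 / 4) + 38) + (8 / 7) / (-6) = -2996338 / 9345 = -320.64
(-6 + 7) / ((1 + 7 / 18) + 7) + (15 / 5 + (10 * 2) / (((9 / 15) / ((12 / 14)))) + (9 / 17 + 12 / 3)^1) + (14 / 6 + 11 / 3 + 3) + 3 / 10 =8179497 / 179690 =45.52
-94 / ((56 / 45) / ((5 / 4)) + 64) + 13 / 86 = -407197 / 314416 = -1.30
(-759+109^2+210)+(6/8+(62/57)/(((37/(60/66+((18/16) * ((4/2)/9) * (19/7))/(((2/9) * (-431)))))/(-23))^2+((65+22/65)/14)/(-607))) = 137398412423806992342844739/12123646639581997690116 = 11333.09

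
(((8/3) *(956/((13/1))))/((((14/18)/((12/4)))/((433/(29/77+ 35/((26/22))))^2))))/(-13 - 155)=-211457781249/225330121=-938.44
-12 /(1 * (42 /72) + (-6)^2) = -144 /439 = -0.33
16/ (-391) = -16/ 391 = -0.04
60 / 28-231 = -1602 / 7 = -228.86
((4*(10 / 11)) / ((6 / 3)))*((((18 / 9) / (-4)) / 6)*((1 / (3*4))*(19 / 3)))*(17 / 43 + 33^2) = -1112545 / 12771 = -87.11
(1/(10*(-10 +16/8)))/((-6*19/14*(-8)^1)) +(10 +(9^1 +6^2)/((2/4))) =3647993/36480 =100.00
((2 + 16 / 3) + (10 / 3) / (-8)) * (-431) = -35773 / 12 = -2981.08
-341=-341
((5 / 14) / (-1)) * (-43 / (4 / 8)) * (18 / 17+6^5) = 28425150 / 119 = 238866.81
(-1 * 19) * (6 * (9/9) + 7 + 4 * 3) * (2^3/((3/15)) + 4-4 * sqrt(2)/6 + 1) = -21375 + 950 * sqrt(2)/3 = -20927.17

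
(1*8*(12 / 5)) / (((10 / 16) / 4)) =3072 / 25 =122.88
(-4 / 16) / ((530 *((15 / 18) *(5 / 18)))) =-27 / 13250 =-0.00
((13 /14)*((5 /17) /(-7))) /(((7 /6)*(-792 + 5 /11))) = 2145 /50770517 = 0.00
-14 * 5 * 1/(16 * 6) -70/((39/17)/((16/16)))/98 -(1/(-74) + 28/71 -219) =832219095/3824912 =217.58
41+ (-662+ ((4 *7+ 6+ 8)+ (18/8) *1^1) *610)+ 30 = 52803/2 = 26401.50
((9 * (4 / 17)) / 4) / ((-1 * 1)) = -9 / 17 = -0.53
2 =2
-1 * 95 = -95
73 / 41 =1.78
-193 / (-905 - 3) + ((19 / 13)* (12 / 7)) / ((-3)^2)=121697 / 247884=0.49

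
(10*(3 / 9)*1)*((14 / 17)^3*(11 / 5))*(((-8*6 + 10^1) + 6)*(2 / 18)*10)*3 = -19317760 / 44217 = -436.89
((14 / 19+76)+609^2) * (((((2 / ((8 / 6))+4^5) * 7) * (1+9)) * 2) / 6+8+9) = 168771426564 / 19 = 8882706661.26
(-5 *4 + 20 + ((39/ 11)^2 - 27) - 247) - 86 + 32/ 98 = -2057975/ 5929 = -347.10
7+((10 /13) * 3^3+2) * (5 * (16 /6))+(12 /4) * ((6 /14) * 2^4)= 90407 /273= 331.16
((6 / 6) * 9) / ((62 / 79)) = 711 / 62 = 11.47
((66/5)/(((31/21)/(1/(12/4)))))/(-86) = -231/6665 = -0.03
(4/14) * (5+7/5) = 64/35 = 1.83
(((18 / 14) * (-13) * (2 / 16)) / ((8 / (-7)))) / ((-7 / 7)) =-117 / 64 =-1.83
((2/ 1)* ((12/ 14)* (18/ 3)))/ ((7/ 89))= 6408/ 49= 130.78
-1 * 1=-1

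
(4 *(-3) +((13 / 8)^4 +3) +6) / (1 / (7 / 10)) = 113911 / 40960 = 2.78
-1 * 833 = -833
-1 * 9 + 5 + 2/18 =-35/9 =-3.89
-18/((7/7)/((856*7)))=-107856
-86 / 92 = -43 / 46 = -0.93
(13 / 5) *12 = 156 / 5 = 31.20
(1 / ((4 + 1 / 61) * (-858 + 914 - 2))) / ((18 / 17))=1037 / 238140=0.00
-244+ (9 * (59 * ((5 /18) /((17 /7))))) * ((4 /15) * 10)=-4184 /51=-82.04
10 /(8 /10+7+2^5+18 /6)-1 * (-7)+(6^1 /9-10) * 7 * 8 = -165454 /321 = -515.43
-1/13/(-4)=1/52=0.02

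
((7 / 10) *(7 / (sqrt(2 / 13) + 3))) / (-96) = -637 / 36800 + 49 *sqrt(26) / 110400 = -0.02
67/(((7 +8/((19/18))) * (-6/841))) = -1070593/1662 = -644.16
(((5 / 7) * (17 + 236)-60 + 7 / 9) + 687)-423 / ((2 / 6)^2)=-188906 / 63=-2998.51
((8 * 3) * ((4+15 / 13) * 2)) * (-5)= -16080 / 13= -1236.92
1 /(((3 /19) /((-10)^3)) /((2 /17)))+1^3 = -37949 /51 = -744.10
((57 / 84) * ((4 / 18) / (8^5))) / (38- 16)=19 / 90832896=0.00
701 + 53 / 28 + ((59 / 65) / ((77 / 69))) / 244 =429195443 / 610610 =702.90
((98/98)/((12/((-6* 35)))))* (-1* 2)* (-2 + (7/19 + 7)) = 3570/19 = 187.89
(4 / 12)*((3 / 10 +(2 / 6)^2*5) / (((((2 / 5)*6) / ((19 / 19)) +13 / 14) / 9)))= 0.77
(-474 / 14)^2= 56169 / 49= 1146.31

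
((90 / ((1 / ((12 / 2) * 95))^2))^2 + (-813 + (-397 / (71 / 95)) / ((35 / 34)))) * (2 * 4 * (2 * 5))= 33996234580507158160 / 497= 68402886479893678.39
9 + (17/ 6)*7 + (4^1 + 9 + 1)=257/ 6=42.83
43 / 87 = 0.49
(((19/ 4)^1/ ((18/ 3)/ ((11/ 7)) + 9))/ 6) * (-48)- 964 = -136342/ 141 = -966.96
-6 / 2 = -3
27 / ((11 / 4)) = 9.82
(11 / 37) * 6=66 / 37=1.78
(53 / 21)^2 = 2809 / 441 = 6.37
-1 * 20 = -20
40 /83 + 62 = 5186 /83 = 62.48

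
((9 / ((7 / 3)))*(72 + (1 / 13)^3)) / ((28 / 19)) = 81148905 / 430612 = 188.45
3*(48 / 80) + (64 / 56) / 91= 1.81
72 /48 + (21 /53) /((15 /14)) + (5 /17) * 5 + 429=3895387 /9010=432.34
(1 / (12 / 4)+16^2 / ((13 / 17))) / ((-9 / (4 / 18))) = -26138 / 3159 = -8.27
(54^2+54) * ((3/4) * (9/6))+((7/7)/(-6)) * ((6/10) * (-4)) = 3341.65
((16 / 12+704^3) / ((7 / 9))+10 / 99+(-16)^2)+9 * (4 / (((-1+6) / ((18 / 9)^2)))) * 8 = 222058866398 / 495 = 448603770.50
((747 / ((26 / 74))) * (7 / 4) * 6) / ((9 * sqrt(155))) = 64491 * sqrt(155) / 4030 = 199.23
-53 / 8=-6.62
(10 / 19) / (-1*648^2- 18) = -5 / 3989259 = -0.00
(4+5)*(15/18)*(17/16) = 255/32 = 7.97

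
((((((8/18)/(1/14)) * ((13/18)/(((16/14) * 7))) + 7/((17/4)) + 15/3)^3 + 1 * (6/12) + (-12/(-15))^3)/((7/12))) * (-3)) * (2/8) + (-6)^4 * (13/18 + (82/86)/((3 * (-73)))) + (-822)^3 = -3540493242574525543130719/6374537305101000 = -555411800.59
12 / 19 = 0.63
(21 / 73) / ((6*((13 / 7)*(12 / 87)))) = 1421 / 7592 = 0.19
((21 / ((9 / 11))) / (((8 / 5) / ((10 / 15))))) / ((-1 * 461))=-385 / 16596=-0.02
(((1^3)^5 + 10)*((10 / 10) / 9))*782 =8602 / 9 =955.78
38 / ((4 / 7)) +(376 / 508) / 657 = 66.50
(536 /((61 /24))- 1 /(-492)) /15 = 6329149 /450180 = 14.06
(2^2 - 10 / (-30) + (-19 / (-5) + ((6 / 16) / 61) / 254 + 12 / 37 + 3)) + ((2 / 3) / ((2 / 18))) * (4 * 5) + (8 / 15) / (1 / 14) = 3185690907 / 22931120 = 138.92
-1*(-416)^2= -173056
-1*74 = -74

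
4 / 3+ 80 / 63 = 164 / 63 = 2.60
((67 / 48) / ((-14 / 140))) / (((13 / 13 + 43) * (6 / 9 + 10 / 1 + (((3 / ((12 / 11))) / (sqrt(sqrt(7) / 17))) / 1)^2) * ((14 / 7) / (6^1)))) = 1800960 / 398708563 - 563805 * sqrt(7) / 72492466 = -0.02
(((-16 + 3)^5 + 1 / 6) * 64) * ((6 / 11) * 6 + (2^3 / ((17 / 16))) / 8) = -56175120512 / 561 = -100133904.66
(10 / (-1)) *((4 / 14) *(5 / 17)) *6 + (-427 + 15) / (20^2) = -72257 / 11900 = -6.07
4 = 4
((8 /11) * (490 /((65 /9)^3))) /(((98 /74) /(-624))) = -20715264 /46475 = -445.73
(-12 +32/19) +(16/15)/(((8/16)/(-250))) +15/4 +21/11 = -1349279/2508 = -537.99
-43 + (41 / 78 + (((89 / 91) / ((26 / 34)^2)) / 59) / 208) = -24048618781 / 566193264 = -42.47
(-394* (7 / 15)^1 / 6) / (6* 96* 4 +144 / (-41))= -56539 / 4244400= -0.01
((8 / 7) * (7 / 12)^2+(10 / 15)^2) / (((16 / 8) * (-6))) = -5 / 72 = -0.07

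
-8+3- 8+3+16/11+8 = -6/11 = -0.55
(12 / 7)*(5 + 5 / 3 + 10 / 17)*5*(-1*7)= -7400 / 17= -435.29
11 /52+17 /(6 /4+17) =1.13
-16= -16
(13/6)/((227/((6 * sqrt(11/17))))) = 13 * sqrt(187)/3859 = 0.05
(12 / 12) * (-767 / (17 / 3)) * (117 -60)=-131157 / 17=-7715.12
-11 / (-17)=11 / 17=0.65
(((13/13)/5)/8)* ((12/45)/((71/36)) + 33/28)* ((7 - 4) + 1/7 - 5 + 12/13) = -222003/7236320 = -0.03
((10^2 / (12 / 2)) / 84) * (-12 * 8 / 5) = -80 / 21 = -3.81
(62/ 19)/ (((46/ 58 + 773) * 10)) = 899/ 2131800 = 0.00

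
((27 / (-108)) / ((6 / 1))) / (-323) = 1 / 7752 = 0.00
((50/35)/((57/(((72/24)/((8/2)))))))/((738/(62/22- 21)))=-250/539847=-0.00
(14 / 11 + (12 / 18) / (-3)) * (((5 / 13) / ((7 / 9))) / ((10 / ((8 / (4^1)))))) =8 / 77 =0.10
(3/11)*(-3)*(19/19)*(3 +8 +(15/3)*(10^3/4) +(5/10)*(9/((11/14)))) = -125406/121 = -1036.41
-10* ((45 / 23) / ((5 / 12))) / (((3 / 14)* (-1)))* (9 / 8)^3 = 229635 / 736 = 312.00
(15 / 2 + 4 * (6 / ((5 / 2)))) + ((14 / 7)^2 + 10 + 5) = 36.10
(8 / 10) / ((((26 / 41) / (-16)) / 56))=-73472 / 65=-1130.34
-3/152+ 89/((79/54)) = 730275/12008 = 60.82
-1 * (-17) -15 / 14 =223 / 14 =15.93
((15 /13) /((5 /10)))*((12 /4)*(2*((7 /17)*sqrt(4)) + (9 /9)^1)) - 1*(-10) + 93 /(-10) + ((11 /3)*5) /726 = 19.05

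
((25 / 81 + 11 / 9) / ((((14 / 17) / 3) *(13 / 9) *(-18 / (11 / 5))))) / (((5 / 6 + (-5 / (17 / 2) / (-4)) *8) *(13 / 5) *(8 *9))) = -98549 / 78574860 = -0.00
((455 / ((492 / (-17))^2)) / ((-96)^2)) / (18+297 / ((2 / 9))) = 18785 / 431671762944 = 0.00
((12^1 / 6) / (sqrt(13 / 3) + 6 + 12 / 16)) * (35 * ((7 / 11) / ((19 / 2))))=317520 / 413611- 15680 * sqrt(39) / 413611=0.53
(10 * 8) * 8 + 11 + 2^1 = 653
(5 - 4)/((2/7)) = 7/2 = 3.50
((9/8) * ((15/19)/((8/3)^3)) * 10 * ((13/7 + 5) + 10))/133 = 0.06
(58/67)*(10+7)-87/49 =42485/3283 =12.94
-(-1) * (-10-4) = -14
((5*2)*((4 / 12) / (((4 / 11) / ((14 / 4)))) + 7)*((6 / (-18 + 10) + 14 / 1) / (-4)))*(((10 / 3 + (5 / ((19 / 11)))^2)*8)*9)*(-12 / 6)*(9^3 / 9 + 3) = 17295046125 / 361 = 47908715.03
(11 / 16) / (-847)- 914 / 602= -80475 / 52976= -1.52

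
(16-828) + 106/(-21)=-17158/21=-817.05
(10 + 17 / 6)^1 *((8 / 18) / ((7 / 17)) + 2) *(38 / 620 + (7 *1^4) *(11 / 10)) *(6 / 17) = 855734 / 7905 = 108.25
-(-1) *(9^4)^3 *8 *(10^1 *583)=13172513581473840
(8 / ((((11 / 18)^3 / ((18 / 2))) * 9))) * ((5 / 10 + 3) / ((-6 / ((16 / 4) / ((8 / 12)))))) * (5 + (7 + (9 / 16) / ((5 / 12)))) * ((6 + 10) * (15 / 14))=-37371456 / 1331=-28077.73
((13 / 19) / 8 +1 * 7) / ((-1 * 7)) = -1077 / 1064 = -1.01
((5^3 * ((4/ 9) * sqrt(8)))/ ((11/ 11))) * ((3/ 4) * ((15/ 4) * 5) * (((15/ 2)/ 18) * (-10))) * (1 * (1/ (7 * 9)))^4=-78125 * sqrt(2)/ 189035532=-0.00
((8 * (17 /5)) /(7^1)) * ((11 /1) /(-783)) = -1496 /27405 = -0.05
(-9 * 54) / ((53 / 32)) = -15552 / 53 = -293.43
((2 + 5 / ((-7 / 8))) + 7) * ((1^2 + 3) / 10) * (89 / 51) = 4094 / 1785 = 2.29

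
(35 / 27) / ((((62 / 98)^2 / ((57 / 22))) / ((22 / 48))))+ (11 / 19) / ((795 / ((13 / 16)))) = 4020222541 / 1045145160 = 3.85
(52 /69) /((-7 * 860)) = -0.00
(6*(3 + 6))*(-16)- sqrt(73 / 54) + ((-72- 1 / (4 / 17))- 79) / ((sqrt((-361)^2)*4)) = -4991085 / 5776- sqrt(438) / 18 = -865.27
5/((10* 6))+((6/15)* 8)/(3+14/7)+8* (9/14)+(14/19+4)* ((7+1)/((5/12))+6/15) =3938461/39900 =98.71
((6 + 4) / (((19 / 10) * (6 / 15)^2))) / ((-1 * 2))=-625 / 38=-16.45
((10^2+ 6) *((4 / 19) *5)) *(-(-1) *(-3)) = -6360 / 19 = -334.74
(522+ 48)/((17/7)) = 3990/17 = 234.71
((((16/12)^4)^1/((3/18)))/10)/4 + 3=469/135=3.47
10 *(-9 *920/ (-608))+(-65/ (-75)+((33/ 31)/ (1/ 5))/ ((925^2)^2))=137.05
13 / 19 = 0.68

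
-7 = -7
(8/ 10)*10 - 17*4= -60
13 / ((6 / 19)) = 247 / 6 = 41.17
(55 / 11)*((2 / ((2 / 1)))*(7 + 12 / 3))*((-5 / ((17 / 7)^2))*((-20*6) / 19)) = 294.48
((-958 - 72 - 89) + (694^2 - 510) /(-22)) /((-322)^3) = 0.00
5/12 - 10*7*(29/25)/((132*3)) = 419/1980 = 0.21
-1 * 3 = -3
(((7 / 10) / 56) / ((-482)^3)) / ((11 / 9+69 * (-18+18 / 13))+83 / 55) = 1287 / 13186612582141952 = 0.00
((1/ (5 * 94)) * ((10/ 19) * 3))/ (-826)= -3/ 737618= -0.00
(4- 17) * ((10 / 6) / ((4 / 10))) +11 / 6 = -157 / 3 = -52.33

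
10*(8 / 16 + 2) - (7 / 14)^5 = 799 / 32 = 24.97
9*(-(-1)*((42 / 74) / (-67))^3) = -83349 / 15234548239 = -0.00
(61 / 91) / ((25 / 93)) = 5673 / 2275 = 2.49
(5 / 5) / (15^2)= 1 / 225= 0.00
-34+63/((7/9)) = 47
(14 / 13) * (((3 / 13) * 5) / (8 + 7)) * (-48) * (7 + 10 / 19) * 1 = -7392 / 247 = -29.93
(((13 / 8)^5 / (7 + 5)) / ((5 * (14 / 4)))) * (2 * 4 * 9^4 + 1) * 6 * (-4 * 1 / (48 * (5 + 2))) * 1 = -19488798277 / 96337920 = -202.30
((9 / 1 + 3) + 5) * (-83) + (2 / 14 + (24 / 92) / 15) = -1135726 / 805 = -1410.84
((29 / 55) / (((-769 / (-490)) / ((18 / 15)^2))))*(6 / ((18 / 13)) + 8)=1261848 / 211475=5.97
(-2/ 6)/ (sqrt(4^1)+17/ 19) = -19/ 165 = -0.12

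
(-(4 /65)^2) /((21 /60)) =-64 /5915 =-0.01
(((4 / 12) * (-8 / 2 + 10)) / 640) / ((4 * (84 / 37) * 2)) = 37 / 215040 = 0.00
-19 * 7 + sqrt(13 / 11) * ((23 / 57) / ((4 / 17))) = -133 + 391 * sqrt(143) / 2508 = -131.14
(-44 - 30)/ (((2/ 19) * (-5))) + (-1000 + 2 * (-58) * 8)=-8937/ 5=-1787.40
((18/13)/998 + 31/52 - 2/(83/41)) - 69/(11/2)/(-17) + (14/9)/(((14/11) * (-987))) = 1238966597807/3577529719764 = 0.35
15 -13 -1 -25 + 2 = -22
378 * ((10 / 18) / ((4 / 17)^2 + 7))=60690 / 2039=29.76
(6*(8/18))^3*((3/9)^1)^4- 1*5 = -10423/2187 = -4.77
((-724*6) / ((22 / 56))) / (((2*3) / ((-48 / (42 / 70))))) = 1621760 / 11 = 147432.73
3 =3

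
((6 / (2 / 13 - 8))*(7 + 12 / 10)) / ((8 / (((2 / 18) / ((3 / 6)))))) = -533 / 3060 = -0.17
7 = 7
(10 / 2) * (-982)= -4910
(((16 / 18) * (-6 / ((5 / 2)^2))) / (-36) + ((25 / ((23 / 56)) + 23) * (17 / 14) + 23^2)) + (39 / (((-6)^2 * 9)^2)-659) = -28.13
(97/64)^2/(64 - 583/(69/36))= -216407/22626304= -0.01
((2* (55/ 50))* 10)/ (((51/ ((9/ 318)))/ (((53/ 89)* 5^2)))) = 275/ 1513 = 0.18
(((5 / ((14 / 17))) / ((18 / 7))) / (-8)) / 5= -17 / 288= -0.06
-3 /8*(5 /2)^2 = -2.34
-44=-44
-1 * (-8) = 8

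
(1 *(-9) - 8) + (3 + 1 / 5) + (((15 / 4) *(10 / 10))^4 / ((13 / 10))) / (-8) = -2184153 / 66560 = -32.81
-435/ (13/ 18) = -7830/ 13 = -602.31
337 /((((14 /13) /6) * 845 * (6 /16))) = 5.93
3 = 3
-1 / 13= -0.08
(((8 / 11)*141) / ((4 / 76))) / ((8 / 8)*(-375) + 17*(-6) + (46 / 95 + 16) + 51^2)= 339340 / 372801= 0.91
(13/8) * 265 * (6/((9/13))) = 44785/12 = 3732.08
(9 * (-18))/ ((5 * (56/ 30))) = -243/ 14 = -17.36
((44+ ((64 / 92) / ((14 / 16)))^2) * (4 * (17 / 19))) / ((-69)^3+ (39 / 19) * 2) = -0.00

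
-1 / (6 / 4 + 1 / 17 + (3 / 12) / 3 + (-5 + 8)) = -204 / 947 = -0.22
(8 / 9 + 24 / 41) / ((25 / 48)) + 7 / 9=3.61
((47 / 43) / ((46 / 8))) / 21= 188 / 20769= 0.01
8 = 8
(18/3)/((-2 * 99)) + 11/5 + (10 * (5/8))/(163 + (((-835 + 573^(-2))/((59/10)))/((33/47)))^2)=23872598832296414584154029/11001957180544811006029020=2.17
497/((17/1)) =497/17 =29.24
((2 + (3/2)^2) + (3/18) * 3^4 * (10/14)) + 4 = 501/28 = 17.89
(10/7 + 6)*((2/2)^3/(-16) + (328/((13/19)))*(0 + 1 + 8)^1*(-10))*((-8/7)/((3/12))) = 71792744/49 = 1465158.04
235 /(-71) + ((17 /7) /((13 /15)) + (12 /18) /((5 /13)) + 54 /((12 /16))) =7096666 /96915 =73.23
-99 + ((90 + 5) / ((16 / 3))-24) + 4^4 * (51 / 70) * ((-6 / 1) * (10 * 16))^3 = -165015903190.90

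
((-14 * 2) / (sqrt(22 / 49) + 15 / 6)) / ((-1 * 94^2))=3430 / 2511633 - 196 * sqrt(22) / 2511633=0.00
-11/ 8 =-1.38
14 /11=1.27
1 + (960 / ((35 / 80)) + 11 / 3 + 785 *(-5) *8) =-29201.05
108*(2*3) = 648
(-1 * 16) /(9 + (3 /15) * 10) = -16 /11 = -1.45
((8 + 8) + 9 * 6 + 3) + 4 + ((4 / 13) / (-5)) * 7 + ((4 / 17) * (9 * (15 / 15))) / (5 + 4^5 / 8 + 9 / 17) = 1130013 / 14755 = 76.59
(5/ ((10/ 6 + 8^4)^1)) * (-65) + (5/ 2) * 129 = 7927035/ 24586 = 322.42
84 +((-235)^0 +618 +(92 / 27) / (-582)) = 702.99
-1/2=-0.50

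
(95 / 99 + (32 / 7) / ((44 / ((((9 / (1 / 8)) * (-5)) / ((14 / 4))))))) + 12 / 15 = -216521 / 24255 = -8.93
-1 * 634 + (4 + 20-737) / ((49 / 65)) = -77411 / 49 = -1579.82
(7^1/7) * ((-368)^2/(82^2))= 33856/1681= 20.14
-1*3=-3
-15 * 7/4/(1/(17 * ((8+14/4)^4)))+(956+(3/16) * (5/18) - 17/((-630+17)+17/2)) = -603841090003/77376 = -7803984.31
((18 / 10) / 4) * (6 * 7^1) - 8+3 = 139 / 10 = 13.90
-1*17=-17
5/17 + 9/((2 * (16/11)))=1843/544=3.39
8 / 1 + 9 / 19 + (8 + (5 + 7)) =541 / 19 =28.47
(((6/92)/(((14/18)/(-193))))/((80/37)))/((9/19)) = -407037/25760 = -15.80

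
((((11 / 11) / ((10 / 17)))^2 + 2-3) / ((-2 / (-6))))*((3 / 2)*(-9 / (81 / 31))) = -5859 / 200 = -29.30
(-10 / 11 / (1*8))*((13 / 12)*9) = -195 / 176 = -1.11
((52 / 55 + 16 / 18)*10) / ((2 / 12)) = 3632 / 33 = 110.06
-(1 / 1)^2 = -1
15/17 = 0.88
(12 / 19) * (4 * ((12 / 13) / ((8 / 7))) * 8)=16.32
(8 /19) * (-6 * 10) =-480 /19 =-25.26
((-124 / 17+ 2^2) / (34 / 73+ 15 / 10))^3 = -1593413632 / 338608873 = -4.71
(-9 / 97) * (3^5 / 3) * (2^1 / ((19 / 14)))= -20412 / 1843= -11.08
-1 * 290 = -290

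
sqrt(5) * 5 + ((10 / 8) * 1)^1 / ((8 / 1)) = 5 / 32 + 5 * sqrt(5) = 11.34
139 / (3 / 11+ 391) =1529 / 4304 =0.36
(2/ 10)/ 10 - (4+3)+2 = -249/ 50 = -4.98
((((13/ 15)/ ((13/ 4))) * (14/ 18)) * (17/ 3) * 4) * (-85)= -32368/ 81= -399.60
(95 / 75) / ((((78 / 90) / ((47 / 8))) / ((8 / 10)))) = 893 / 130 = 6.87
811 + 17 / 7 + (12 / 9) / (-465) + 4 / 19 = 150957998 / 185535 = 813.64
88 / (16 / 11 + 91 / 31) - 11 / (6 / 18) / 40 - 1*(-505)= 31390319 / 59880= 524.22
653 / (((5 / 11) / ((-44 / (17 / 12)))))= -3792624 / 85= -44619.11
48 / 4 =12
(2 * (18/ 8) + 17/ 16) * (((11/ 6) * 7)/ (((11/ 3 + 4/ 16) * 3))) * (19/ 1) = 130207/ 1128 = 115.43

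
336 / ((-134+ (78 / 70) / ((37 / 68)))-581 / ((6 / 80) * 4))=-163170 / 1004573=-0.16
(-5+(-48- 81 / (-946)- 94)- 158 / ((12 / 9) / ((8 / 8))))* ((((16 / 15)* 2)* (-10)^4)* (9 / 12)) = -2008656000 / 473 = -4246630.02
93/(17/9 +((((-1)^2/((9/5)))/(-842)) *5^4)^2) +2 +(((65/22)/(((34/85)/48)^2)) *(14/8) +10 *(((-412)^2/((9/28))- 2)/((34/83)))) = 2580168273791687888/198993067911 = 12966121.39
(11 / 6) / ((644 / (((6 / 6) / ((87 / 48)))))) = 22 / 14007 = 0.00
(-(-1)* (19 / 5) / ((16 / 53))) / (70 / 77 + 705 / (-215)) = -25069 / 4720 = -5.31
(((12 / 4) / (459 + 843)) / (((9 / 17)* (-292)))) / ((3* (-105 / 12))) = 17 / 29939490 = 0.00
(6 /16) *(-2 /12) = -1 /16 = -0.06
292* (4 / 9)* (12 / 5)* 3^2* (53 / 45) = 247616 / 75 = 3301.55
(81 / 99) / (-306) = -1 / 374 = -0.00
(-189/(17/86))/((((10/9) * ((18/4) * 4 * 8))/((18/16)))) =-73143/10880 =-6.72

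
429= 429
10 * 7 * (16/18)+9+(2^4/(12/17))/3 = 709/9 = 78.78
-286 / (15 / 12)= -1144 / 5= -228.80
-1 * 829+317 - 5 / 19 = -9733 / 19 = -512.26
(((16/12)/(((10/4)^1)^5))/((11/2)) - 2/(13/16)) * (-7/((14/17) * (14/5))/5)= 14010856/9384375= 1.49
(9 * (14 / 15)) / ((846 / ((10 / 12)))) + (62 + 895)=809629 / 846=957.01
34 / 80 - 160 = -6383 / 40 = -159.58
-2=-2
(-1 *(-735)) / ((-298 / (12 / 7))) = -4.23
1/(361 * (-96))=-1/34656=-0.00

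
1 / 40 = 0.02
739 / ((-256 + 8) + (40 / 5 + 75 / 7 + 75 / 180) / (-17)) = -2.97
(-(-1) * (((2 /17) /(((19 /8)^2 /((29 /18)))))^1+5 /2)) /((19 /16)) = 2239016 /1049427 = 2.13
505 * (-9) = -4545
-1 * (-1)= 1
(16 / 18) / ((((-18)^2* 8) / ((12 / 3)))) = 1 / 729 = 0.00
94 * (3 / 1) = 282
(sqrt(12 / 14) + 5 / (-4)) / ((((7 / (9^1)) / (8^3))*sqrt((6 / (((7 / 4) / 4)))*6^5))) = -20*sqrt(7) / 21 + 16*sqrt(6) / 21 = -0.65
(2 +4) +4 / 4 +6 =13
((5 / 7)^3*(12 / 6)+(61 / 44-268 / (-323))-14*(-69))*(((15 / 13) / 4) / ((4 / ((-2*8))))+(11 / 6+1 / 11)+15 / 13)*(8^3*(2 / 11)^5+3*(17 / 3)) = 1652173523777622757 / 51815140510056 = 31885.92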